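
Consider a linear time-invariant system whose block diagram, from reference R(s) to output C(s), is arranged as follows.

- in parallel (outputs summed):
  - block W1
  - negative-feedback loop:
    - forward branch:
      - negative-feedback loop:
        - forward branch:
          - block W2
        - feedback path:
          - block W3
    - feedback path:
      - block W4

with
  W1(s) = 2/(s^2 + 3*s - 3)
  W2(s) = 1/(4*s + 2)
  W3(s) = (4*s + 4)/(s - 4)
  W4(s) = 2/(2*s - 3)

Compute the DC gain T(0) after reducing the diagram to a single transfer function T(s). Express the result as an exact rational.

Step 1 - collapse the loop (W2 forward, W3 return) = (s - 4)/(4*s^2 - 10*s - 4)
Step 2 - apply the feedback formula to [W2/(1+W2*W3)], W4 = (2*s^2 - 11*s + 12)/(8*s^3 - 32*s^2 + 24*s + 4)
Step 3 - combine W1, [[W2/(1+W2*W3)]/(1+[W2/(1+W2*W3)]*W4)] in parallel = (2*s^4 + 11*s^3 - 91*s^2 + 117*s - 28)/(8*s^5 - 8*s^4 - 96*s^3 + 172*s^2 - 60*s - 12)
Evaluating the step-3 result (the overall T(s)) at s = 0 gives T(0) = -28/(-12) = 7/3.

Final answer: 7/3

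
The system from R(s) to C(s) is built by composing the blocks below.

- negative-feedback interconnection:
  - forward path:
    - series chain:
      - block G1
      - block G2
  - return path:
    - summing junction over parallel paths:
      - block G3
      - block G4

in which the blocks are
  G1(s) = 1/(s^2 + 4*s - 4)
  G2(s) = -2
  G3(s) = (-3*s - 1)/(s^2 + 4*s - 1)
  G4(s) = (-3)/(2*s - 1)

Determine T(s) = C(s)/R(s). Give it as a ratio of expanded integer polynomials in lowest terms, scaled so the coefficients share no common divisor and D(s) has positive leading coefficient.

First reduce the diagram to T(s).

Step 1: reduce the series chain G1, G2 = (-2)/(s^2 + 4*s - 4)
Step 2: combine G3, G4 in parallel = (-9*s^2 - 11*s + 4)/(2*s^3 + 7*s^2 - 6*s + 1)
Step 3: apply the feedback formula to (G1*G2), (G3+G4) - this is the overall T(s), already in the required normalized form

Answer: (-4*s^3 - 14*s^2 + 12*s - 2)/(2*s^5 + 15*s^4 + 14*s^3 - 33*s^2 + 50*s - 12)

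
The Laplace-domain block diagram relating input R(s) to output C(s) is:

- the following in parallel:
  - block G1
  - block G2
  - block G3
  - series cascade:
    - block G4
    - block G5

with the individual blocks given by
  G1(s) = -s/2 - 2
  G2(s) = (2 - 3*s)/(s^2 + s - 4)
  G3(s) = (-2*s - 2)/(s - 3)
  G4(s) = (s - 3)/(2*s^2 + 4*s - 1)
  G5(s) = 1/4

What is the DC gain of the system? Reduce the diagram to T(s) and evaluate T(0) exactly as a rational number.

Reducing step by step:

Step 1: series reduction of G4, G5 = (s - 3)/(8*s^2 + 16*s - 4)
Step 2: reduce the parallel group G1, G2, G3, (G4*G5) = (-4*s^6 - 32*s^5 - 41*s^4 + 215*s^3 + 221*s^2 - 419*s + 52)/(8*s^5 - 92*s^3 - 8*s^2 + 220*s - 48)
That last expression is T(s); at s = 0 only the constant terms survive, so T(0) = 52/(-48) = -13/12.

Answer: -13/12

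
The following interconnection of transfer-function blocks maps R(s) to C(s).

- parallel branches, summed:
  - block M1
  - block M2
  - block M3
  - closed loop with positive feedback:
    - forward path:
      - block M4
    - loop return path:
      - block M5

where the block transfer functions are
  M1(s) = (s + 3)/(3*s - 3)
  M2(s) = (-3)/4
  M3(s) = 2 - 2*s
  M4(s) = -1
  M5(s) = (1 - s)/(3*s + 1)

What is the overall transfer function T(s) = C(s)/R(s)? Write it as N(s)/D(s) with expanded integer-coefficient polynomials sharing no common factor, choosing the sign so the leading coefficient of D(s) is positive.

Step 1. collapse the loop (M4 forward, M5 return): (-3*s - 1)/(2*s + 2)
Step 2. combine M1, M2, M3, [M4/(1-M4*M5)] in parallel: this yields T(s), and no further normalization is needed

Answer: (-24*s^3 + s^2 + 52*s + 3)/(12*s^2 - 12)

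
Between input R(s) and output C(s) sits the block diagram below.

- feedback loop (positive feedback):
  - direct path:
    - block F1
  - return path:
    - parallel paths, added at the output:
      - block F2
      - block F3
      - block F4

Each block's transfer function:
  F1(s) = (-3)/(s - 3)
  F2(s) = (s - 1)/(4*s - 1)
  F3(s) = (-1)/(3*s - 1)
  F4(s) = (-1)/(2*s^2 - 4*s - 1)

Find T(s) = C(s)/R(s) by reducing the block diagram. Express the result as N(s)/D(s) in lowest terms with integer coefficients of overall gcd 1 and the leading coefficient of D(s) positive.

Reducing step by step:

[1] add F2, F3, F4 (parallel): (6*s^4 - 28*s^3 + 21*s^2 + 7*s - 3)/(24*s^4 - 62*s^3 + 18*s^2 + 3*s - 1)
[2] close the feedback loop around F1, (F2+F3+F4); the result is T(s) itself (integer coefficients, no common factor, positive leading denominator coefficient)

Answer: (-72*s^4 + 186*s^3 - 54*s^2 - 9*s + 3)/(24*s^5 - 116*s^4 + 120*s^3 + 12*s^2 + 11*s - 6)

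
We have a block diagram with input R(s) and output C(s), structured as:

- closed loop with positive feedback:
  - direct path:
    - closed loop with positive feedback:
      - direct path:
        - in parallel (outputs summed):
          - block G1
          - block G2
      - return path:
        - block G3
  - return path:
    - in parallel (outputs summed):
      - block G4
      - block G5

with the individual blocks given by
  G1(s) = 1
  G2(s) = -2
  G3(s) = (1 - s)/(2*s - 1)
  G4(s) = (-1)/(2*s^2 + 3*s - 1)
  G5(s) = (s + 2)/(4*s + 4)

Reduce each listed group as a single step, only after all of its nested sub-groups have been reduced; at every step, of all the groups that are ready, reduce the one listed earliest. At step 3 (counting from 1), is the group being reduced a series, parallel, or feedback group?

Step 1. parallel reduction of G1, G2
Step 2. reduce the feedback loop with forward (G1+G2) and return G3
Step 3. reduce the parallel group G4, G5
Step 4. feedback reduction of [(G1+G2)/(1-(G1+G2)*G3)], (G4+G5)
So the answer for step 3 is parallel.

Final answer: parallel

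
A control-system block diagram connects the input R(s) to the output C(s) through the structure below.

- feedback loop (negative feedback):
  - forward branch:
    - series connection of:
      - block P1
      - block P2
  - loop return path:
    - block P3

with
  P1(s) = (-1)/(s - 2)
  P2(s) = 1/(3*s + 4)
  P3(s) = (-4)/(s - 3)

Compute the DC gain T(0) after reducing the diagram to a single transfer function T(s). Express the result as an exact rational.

Step 1. cascade P1, P2 gives (-1)/(3*s^2 - 2*s - 8)
Step 2. close the feedback loop around (P1*P2), P3 gives (3 - s)/(3*s^3 - 11*s^2 - 2*s + 28)
Evaluating the step-2 result (the overall T(s)) at s = 0 gives T(0) = 3/28.

Therefore the answer is 3/28.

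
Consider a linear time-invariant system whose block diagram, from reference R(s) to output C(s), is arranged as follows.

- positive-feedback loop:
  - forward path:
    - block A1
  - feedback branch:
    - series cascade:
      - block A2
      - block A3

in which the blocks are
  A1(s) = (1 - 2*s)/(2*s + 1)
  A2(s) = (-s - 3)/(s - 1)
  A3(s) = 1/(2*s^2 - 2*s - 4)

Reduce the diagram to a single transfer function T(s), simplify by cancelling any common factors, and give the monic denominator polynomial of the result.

Step 1: multiply A2, A3 (series), giving (-s - 3)/(2*s^3 - 4*s^2 - 2*s + 4)
Step 2: close the feedback loop around A1, (A2*A3), giving (-4*s^4 + 10*s^3 - 10*s + 4)/(4*s^4 - 6*s^3 - 10*s^2 + s + 7)
Step 2 gives the fully reduced T(s), with no common factor left to cancel. The denominator's leading coefficient is 4, so divide each of its coefficients by 4 to get the monic form.

Final answer: s^4 - 3*s^3/2 - 5*s^2/2 + s/4 + 7/4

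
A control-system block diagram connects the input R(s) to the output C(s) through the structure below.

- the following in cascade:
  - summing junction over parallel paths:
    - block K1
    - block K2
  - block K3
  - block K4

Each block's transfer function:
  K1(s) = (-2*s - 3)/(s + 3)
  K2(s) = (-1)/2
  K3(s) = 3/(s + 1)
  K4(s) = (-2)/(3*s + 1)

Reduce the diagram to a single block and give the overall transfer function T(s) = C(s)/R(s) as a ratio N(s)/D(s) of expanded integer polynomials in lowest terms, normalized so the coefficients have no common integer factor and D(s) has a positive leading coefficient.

Answer: (15*s + 27)/(3*s^3 + 13*s^2 + 13*s + 3)

Working:
Step 1 - parallel reduction of K1, K2 gives (-5*s - 9)/(2*s + 6)
Step 2 - multiply (K1+K2), K3, K4 (series) - this is the overall T(s), already in the required normalized form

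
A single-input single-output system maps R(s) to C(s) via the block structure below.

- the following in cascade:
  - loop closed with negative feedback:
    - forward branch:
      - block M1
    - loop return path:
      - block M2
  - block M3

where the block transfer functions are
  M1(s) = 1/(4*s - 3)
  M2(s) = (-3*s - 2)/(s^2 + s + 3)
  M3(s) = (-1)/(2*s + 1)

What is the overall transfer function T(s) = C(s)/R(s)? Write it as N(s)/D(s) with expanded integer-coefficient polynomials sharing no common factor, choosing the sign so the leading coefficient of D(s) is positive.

The answer is (-s^2 - s - 3)/(8*s^4 + 6*s^3 + 13*s^2 - 16*s - 11).

Reasoning:
Step 1 - reduce the feedback loop with forward M1 and return M2 gives (s^2 + s + 3)/(4*s^3 + s^2 + 6*s - 11)
Step 2 - series reduction of [M1/(1+M1*M2)], M3: this yields T(s), and no further normalization is needed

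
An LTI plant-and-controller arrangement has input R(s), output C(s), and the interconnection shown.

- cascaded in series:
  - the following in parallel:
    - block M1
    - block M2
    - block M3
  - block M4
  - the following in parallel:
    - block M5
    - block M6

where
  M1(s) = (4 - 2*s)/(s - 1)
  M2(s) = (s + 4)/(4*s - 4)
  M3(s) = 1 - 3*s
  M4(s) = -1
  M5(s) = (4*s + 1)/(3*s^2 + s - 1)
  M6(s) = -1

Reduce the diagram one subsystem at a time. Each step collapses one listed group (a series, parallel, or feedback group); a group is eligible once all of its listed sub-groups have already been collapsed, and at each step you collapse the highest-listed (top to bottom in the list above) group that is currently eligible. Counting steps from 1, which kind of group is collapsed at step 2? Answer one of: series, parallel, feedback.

1. reduce the parallel group M1, M2, M3
2. combine M5, M6 in parallel
3. multiply (M1+M2+M3), M4, (M5+M6) (series)
Step 2 collapses a parallel group.

Therefore the answer is parallel.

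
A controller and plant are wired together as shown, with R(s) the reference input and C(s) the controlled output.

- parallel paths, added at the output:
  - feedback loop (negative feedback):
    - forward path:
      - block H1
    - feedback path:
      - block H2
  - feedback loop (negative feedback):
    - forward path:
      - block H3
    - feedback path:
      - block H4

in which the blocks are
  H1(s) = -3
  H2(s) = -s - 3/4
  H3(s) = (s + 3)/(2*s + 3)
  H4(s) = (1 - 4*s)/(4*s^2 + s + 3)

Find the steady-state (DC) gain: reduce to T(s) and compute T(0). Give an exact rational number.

Step 1 - reduce the feedback loop with forward H1 and return H2; result (-12)/(12*s + 13)
Step 2 - collapse the loop (H3 forward, H4 return); result (4*s^3 + 13*s^2 + 6*s + 9)/(8*s^3 + 10*s^2 - 2*s + 12)
Step 3 - add [H1/(1+H1*H2)], [H3/(1+H3*H4)] (parallel); result (48*s^4 + 112*s^3 + 121*s^2 + 210*s - 27)/(96*s^4 + 224*s^3 + 106*s^2 + 118*s + 156)
That last expression is T(s); at s = 0 only the constant terms survive, so T(0) = -27/156 = -9/52.

Hence the answer: -9/52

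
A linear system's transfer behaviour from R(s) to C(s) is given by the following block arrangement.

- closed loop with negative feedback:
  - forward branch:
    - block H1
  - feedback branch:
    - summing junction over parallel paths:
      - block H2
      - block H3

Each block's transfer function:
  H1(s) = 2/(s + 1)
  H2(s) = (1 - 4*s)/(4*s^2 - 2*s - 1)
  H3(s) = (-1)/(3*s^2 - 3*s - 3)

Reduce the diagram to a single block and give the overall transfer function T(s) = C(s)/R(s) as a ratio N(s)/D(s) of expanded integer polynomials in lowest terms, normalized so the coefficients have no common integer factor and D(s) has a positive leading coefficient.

Reducing step by step:

1. reduce the parallel group H2, H3: (-12*s^3 + 11*s^2 + 11*s - 2)/(12*s^4 - 18*s^3 - 9*s^2 + 9*s + 3)
2. collapse the loop (H1 forward, (H2+H3) return), giving the overall T(s)

Answer: (24*s^4 - 36*s^3 - 18*s^2 + 18*s + 6)/(12*s^5 - 6*s^4 - 51*s^3 + 22*s^2 + 34*s - 1)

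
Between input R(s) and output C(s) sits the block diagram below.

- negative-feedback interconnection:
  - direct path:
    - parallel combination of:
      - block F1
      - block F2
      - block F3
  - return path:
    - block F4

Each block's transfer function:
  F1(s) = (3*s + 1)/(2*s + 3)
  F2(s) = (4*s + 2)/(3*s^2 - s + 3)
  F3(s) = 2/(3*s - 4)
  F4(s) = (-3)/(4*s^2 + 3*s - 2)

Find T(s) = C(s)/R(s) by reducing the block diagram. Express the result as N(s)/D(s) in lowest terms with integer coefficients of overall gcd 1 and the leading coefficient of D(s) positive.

1. sum the parallel branches F1, F2, F3, giving (27*s^4 + 54*s^2 - 63*s - 18)/(18*s^4 - 3*s^3 - 19*s^2 + 15*s - 36)
2. collapse the loop ((F1+F2+F3) forward, F4 return); the result is T(s) itself (integer coefficients, no common factor, positive leading denominator coefficient)

Answer: (108*s^6 + 81*s^5 + 162*s^4 - 90*s^3 - 369*s^2 + 72*s + 36)/(72*s^6 + 42*s^5 - 202*s^4 + 9*s^3 - 223*s^2 + 51*s + 126)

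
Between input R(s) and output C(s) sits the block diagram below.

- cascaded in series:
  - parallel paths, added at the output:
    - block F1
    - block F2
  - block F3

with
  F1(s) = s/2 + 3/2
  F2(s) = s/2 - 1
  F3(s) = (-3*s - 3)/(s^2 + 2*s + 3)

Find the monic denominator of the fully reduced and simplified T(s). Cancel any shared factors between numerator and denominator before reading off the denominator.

1. sum the parallel branches F1, F2 -> s + 1/2
2. combine (F1+F2), F3 in series -> (-6*s^2 - 9*s - 3)/(2*s^2 + 4*s + 6)
T(s) is the step-2 result (common factors already cancelled). Leading coefficient of the denominator: 2. Divide through by 2 for the monic polynomial.

Hence the answer: s^2 + 2*s + 3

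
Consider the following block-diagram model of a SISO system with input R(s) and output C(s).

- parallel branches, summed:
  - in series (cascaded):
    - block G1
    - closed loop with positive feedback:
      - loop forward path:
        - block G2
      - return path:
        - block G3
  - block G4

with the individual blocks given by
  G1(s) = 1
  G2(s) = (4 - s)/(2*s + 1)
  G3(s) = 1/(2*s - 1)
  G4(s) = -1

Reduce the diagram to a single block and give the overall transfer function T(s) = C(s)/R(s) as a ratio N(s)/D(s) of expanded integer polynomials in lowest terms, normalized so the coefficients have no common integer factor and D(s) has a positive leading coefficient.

Step 1: reduce the feedback loop with forward G2 and return G3 = (-2*s^2 + 9*s - 4)/(4*s^2 + s - 5)
Step 2: reduce the series chain G1, [G2/(1-G2*G3)] = (-2*s^2 + 9*s - 4)/(4*s^2 + s - 5)
Step 3: add (G1*[G2/(1-G2*G3)]), G4 (parallel): this yields T(s), and no further normalization is needed

Hence the answer: (-6*s^2 + 8*s + 1)/(4*s^2 + s - 5)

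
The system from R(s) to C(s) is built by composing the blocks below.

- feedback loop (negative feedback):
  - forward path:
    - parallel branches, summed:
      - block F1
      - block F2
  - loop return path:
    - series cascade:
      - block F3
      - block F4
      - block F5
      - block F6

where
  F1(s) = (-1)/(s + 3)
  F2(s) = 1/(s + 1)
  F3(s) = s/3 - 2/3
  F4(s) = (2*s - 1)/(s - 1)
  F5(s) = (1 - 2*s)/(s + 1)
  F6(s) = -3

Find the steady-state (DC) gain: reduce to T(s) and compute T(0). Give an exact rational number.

First reduce the diagram to T(s).

Step 1: combine F1, F2 in parallel gives 2/(s^2 + 4*s + 3)
Step 2: reduce the series chain F3, F4, F5, F6 gives (4*s^3 - 12*s^2 + 9*s - 2)/(s^2 - 1)
Step 3: collapse the loop ((F1+F2) forward, (F3*F4*F5*F6) return) gives (2*s^2 - 2)/(s^4 + 12*s^3 - 22*s^2 + 14*s - 7)
Evaluating the step-3 result (the overall T(s)) at s = 0 gives T(0) = -2/(-7) = 2/7.

Answer: 2/7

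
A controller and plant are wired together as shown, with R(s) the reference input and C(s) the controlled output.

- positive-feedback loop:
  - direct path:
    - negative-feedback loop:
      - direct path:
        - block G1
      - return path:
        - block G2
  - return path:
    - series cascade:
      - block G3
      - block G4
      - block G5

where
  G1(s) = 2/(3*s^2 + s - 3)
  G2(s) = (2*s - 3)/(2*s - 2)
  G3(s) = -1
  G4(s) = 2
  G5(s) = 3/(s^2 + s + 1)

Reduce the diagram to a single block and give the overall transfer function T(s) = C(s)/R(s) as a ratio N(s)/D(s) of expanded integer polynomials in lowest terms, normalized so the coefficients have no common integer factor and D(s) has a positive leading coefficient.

Reducing step by step:

Step 1: feedback reduction of G1, G2 gives (2*s - 2)/(3*s^3 - 2*s^2 - 2*s)
Step 2: multiply G3, G4, G5 (series) gives (-6)/(s^2 + s + 1)
Step 3: reduce the feedback loop with forward [G1/(1+G1*G2)] and return (G3*G4*G5) - this is the overall T(s), already in the required normalized form

Answer: (2*s^3 - 2)/(3*s^5 + s^4 - s^3 - 4*s^2 + 10*s - 12)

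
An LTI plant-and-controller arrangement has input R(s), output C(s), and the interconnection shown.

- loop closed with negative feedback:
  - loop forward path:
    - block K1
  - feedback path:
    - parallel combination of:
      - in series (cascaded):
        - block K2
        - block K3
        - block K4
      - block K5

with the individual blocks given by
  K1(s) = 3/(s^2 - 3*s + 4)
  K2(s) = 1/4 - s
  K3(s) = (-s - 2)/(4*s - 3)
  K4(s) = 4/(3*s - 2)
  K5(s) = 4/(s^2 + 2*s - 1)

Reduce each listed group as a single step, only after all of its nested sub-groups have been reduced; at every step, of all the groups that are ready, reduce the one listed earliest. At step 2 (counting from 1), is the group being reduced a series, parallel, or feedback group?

The answer is parallel.

Reasoning:
(1) combine K2, K3, K4 in series
(2) parallel reduction of (K2*K3*K4), K5
(3) close the feedback loop around K1, ((K2*K3*K4)+K5)
Step 2 collapses a parallel group.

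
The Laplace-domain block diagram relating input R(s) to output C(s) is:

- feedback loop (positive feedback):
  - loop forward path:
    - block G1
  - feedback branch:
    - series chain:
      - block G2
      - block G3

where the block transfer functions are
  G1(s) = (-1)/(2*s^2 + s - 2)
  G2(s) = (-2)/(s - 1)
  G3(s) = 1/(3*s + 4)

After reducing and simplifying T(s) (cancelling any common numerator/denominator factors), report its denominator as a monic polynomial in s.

Step 1. multiply G2, G3 (series), giving (-2)/(3*s^2 + s - 4)
Step 2. feedback reduction of G1, (G2*G3), giving (-3*s^2 - s + 4)/(6*s^4 + 5*s^3 - 13*s^2 - 6*s + 6)
That last expression is T(s), already simplified. Scaling its denominator by 1/6 (the reciprocal of the leading coefficient) yields the monic denominator.

Final answer: s^4 + 5*s^3/6 - 13*s^2/6 - s + 1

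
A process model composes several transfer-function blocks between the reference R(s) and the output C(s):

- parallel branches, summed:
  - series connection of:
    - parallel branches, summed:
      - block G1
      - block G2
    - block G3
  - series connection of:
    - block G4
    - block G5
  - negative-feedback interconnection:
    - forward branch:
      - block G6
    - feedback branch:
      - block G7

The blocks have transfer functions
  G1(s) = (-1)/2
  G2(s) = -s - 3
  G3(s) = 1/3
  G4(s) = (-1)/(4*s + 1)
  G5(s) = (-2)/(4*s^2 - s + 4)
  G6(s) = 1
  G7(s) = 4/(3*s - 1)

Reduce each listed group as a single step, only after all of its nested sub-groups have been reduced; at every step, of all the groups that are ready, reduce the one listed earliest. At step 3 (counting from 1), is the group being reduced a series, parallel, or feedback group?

[1] parallel reduction of G1, G2
[2] multiply (G1+G2), G3 (series)
[3] series reduction of G4, G5
[4] feedback reduction of G6, G7
[5] parallel reduction of ((G1+G2)*G3), (G4*G5), [G6/(1+G6*G7)]
So the answer for step 3 is series.

Final answer: series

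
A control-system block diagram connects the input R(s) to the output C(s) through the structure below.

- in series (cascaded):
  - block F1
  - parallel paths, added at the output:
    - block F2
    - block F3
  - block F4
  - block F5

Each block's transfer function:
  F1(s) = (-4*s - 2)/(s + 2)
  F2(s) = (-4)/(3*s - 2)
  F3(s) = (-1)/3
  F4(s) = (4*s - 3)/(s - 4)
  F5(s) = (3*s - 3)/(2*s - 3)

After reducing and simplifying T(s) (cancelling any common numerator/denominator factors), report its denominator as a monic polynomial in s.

Answer: s^4 - 25*s^3/6 - 8*s^2/3 + 46*s/3 - 8

Working:
[1] add F2, F3 (parallel) gives (-3*s - 10)/(9*s - 6)
[2] multiply F1, (F2+F3), F4, F5 (series) gives (48*s^4 + 100*s^3 - 206*s^2 - 2*s + 60)/(6*s^4 - 25*s^3 - 16*s^2 + 92*s - 48)
That last expression is T(s), already simplified. Scaling its denominator by 1/6 (the reciprocal of the leading coefficient) yields the monic denominator.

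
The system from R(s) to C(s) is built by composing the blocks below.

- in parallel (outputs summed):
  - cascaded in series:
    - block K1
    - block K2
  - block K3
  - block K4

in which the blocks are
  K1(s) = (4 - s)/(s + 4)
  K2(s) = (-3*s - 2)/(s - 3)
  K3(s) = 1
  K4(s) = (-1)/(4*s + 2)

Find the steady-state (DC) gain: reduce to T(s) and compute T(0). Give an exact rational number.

The answer is 7/6.

Reasoning:
Step 1: reduce the series chain K1, K2, giving (3*s^2 - 10*s - 8)/(s^2 + s - 12)
Step 2: sum the parallel branches (K1*K2), K3, K4, giving (16*s^3 - 29*s^2 - 99*s - 28)/(4*s^3 + 6*s^2 - 46*s - 24)
Step 2 gives the overall T(s). Then T(0) = -28/(-24) = 7/6.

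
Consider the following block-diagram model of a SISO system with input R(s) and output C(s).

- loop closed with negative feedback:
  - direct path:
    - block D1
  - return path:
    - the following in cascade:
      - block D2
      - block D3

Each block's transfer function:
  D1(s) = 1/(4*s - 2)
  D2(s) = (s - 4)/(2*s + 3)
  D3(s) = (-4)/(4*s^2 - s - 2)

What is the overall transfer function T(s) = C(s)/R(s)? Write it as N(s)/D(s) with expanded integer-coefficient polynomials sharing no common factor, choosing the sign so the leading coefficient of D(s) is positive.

First reduce the diagram to T(s).

[1] multiply D2, D3 (series) gives (16 - 4*s)/(8*s^3 + 10*s^2 - 7*s - 6)
[2] reduce the feedback loop with forward D1 and return (D2*D3), which is the overall transfer function T(s) = C(s)/R(s) in lowest terms

Answer: (8*s^3 + 10*s^2 - 7*s - 6)/(32*s^4 + 24*s^3 - 48*s^2 - 14*s + 28)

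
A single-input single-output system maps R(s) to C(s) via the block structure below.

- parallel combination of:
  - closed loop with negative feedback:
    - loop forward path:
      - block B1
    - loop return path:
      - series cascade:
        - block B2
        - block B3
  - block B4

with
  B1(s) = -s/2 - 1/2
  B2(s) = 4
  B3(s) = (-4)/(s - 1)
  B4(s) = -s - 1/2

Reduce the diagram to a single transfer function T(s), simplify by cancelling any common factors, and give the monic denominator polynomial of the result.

Reducing step by step:

Step 1 - multiply B2, B3 (series) = (-16)/(s - 1)
Step 2 - close the feedback loop around B1, (B2*B3) = (1 - s^2)/(18*s + 14)
Step 3 - reduce the parallel group [B1/(1+B1*(B2*B3))], B4 = (-19*s^2 - 23*s - 6)/(18*s + 14)
No further cancellation is possible in the step-3 result, so that is T(s). Its denominator becomes monic after dividing by the leading coefficient 18.

Answer: s + 7/9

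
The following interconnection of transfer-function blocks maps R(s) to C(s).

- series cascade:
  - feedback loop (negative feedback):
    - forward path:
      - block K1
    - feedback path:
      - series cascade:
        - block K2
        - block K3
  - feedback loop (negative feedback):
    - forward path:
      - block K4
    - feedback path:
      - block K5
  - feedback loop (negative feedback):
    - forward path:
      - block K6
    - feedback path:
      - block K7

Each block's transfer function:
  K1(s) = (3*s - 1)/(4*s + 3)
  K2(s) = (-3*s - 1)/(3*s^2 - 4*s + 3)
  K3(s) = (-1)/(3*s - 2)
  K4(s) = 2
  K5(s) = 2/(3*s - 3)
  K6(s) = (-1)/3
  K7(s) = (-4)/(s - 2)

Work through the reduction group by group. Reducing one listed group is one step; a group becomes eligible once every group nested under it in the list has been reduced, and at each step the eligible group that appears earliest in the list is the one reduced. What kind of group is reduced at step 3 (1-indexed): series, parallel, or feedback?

(1) combine K2, K3 in series
(2) feedback reduction of K1, (K2*K3)
(3) reduce the feedback loop with forward K4 and return K5
(4) apply the feedback formula to K6, K7
(5) reduce the series chain [K1/(1+K1*(K2*K3))], [K4/(1+K4*K5)], [K6/(1+K6*K7)]
The group at step 3 is a feedback group.

Hence the answer: feedback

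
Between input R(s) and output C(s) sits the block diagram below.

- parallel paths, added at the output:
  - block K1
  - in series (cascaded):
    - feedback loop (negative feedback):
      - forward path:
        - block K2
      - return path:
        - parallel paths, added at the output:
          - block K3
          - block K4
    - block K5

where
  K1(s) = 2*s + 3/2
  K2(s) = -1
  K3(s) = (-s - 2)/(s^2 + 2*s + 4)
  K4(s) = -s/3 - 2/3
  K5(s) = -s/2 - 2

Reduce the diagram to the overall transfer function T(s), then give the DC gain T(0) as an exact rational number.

[1] add K3, K4 (parallel): (-s^3 - 4*s^2 - 11*s - 14)/(3*s^2 + 6*s + 12)
[2] apply the feedback formula to K2, (K3+K4): (-3*s^2 - 6*s - 12)/(s^3 + 7*s^2 + 17*s + 26)
[3] series reduction of [K2/(1+K2*(K3+K4))], K5: (3*s^3 + 18*s^2 + 36*s + 48)/(2*s^3 + 14*s^2 + 34*s + 52)
[4] combine K1, ([K2/(1+K2*(K3+K4))]*K5) in parallel: (4*s^4 + 34*s^3 + 107*s^2 + 191*s + 126)/(2*s^3 + 14*s^2 + 34*s + 52)
DC gain: substitute s = 0 into T(s) from step 4: T(0) = 126/52 = 63/26.

Therefore the answer is 63/26.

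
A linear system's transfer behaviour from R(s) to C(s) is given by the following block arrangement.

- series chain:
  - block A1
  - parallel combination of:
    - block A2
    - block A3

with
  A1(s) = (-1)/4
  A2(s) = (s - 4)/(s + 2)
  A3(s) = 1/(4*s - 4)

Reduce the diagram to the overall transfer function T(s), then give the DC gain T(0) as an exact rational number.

Answer: 9/16

Working:
Step 1: add A2, A3 (parallel) gives (4*s^2 - 19*s + 18)/(4*s^2 + 4*s - 8)
Step 2: reduce the series chain A1, (A2+A3) gives (-4*s^2 + 19*s - 18)/(16*s^2 + 16*s - 32)
Step 2 gives the overall T(s). Then T(0) = -18/(-32) = 9/16.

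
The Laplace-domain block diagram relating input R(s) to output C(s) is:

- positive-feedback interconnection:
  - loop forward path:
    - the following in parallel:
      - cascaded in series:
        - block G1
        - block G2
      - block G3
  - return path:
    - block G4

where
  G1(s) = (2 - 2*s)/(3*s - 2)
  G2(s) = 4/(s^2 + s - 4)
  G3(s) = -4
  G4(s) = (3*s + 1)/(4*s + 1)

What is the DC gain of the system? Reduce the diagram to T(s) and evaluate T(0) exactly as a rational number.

The answer is -3/4.

Reasoning:
[1] series reduction of G1, G2 = (8 - 8*s)/(3*s^3 + s^2 - 14*s + 8)
[2] parallel reduction of (G1*G2), G3 = (-12*s^3 - 4*s^2 + 48*s - 24)/(3*s^3 + s^2 - 14*s + 8)
[3] reduce the feedback loop with forward ((G1*G2)+G3) and return G4 = (-48*s^4 - 28*s^3 + 188*s^2 - 48*s - 24)/(48*s^4 + 31*s^3 - 195*s^2 + 42*s + 32)
DC gain: substitute s = 0 into T(s) from step 3: T(0) = -24/32 = -3/4.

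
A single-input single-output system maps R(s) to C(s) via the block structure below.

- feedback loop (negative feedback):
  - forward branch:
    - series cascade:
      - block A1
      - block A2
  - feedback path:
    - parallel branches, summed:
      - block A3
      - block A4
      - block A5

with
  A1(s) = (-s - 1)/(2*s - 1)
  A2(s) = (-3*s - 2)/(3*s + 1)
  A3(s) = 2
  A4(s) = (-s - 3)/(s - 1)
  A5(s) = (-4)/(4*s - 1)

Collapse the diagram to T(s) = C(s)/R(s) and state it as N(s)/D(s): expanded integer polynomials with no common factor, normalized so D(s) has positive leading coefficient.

Answer: (12*s^4 + 5*s^3 - 14*s^2 - 5*s + 2)/(36*s^4 - 89*s^3 - 83*s^2 - s + 17)

Working:
Step 1 - cascade A1, A2: (3*s^2 + 5*s + 2)/(6*s^2 - s - 1)
Step 2 - sum the parallel branches A3, A4, A5: (4*s^2 - 25*s + 9)/(4*s^2 - 5*s + 1)
Step 3 - collapse the loop ((A1*A2) forward, (A3+A4+A5) return), giving the overall T(s)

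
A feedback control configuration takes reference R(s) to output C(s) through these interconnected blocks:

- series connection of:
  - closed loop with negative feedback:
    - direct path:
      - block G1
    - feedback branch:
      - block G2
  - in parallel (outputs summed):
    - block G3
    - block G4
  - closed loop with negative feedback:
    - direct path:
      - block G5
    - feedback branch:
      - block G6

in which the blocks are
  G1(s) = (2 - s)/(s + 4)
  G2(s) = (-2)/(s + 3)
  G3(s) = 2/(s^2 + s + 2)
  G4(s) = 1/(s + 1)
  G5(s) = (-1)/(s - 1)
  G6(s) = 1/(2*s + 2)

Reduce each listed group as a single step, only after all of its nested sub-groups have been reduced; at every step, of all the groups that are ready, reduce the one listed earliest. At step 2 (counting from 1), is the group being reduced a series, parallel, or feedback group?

Step 1 - apply the feedback formula to G1, G2
Step 2 - sum the parallel branches G3, G4
Step 3 - close the feedback loop around G5, G6
Step 4 - cascade [G1/(1+G1*G2)], (G3+G4), [G5/(1+G5*G6)]
So the answer for step 2 is parallel.

Therefore the answer is parallel.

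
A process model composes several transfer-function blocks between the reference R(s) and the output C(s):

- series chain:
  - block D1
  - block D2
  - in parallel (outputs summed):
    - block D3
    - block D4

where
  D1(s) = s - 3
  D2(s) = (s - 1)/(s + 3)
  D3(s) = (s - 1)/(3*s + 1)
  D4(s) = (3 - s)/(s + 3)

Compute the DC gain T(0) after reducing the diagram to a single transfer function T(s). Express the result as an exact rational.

Answer: 0

Working:
[1] reduce the parallel group D3, D4: (-2*s^2 + 10*s)/(3*s^2 + 10*s + 3)
[2] reduce the series chain D1, D2, (D3+D4): (-2*s^4 + 18*s^3 - 46*s^2 + 30*s)/(3*s^3 + 19*s^2 + 33*s + 9)
That last expression is T(s); at s = 0 only the constant terms survive, so T(0) = 0/9 = 0.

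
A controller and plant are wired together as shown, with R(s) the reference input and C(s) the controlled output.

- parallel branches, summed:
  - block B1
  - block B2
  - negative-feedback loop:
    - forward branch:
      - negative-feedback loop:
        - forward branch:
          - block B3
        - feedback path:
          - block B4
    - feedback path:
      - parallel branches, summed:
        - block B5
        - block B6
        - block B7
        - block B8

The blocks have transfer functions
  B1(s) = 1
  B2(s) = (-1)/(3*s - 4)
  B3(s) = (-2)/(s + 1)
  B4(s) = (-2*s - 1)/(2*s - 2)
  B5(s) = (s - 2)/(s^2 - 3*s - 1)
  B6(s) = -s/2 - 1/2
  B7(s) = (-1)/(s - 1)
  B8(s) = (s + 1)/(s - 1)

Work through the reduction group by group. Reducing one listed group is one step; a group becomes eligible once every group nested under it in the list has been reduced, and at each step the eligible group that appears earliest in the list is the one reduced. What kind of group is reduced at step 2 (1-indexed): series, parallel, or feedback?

The answer is parallel.

Reasoning:
[1] collapse the loop (B3 forward, B4 return)
[2] reduce the parallel group B5, B6, B7, B8
[3] apply the feedback formula to [B3/(1+B3*B4)], (B5+B6+B7+B8)
[4] parallel reduction of B1, B2, [[B3/(1+B3*B4)]/(1+[B3/(1+B3*B4)]*(B5+B6+B7+B8))]
Step 2 collapses a parallel group.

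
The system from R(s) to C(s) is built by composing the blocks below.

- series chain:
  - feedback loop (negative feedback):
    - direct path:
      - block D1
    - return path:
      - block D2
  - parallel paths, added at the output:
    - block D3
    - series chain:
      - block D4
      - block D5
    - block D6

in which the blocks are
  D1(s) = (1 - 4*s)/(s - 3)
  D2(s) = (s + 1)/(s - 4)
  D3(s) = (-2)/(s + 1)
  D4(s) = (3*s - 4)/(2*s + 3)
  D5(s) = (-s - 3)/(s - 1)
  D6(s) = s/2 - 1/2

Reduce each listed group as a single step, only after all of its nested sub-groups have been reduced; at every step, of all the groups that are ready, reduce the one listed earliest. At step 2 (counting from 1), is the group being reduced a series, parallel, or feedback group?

The answer is series.

Reasoning:
Step 1. reduce the feedback loop with forward D1 and return D2
Step 2. reduce the series chain D4, D5
Step 3. add D3, (D4*D5), D6 (parallel)
Step 4. series reduction of [D1/(1+D1*D2)], (D3+(D4*D5)+D6)
At step 2 the group reduced is series.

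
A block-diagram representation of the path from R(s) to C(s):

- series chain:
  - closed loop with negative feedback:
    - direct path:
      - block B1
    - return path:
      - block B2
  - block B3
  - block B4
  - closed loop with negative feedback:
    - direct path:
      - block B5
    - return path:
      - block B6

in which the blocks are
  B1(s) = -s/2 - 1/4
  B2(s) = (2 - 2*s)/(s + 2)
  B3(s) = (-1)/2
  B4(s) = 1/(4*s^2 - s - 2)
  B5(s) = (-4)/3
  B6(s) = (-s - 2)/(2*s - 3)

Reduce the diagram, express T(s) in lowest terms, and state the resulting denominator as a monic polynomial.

Reducing step by step:

(1) collapse the loop (B1 forward, B2 return): (-2*s^2 - 5*s - 2)/(4*s^2 + 2*s + 6)
(2) collapse the loop (B5 forward, B6 return): (12 - 8*s)/(10*s - 1)
(3) multiply [B1/(1+B1*B2)], B3, B4, [B5/(1+B5*B6)] (series): (-4*s^3 - 4*s^2 + 11*s + 6)/(80*s^5 + 12*s^4 + 68*s^3 - 57*s^2 - 55*s + 6)
Step 3 gives the fully reduced T(s), with no common factor left to cancel. The denominator's leading coefficient is 80, so divide each of its coefficients by 80 to get the monic form.

Answer: s^5 + 3*s^4/20 + 17*s^3/20 - 57*s^2/80 - 11*s/16 + 3/40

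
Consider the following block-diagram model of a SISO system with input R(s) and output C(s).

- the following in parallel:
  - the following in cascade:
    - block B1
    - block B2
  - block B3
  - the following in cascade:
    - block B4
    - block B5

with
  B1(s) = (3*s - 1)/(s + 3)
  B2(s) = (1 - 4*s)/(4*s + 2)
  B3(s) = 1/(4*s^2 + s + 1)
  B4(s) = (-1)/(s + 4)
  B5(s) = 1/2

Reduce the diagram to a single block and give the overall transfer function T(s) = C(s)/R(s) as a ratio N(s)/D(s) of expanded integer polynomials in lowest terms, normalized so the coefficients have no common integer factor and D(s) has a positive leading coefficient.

First reduce the diagram to T(s).

Step 1: reduce the series chain B1, B2, giving (-12*s^2 + 7*s - 1)/(4*s^2 + 14*s + 6)
Step 2: series reduction of B4, B5, giving (-1)/(2*s + 8)
Step 3: combine (B1*B2), B3, (B4*B5) in parallel - this is the overall T(s), already in the required normalized form

Answer: (-48*s^5 - 184*s^4 + 29*s^3 - 21*s^2 + 75*s + 17)/(16*s^5 + 124*s^4 + 282*s^3 + 188*s^2 + 86*s + 24)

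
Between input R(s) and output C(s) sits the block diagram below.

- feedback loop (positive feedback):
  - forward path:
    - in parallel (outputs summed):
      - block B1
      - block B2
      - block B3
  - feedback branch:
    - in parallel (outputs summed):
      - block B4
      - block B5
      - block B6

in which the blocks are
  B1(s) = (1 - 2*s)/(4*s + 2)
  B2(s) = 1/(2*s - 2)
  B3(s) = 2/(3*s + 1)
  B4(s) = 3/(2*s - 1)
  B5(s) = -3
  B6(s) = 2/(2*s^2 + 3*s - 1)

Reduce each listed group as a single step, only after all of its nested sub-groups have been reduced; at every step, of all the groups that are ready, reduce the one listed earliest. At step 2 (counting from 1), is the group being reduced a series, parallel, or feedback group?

[1] reduce the parallel group B1, B2, B3
[2] reduce the parallel group B4, B5, B6
[3] apply the feedback formula to (B1+B2+B3), (B4+B5+B6)
Step 2 collapses a parallel group.

Final answer: parallel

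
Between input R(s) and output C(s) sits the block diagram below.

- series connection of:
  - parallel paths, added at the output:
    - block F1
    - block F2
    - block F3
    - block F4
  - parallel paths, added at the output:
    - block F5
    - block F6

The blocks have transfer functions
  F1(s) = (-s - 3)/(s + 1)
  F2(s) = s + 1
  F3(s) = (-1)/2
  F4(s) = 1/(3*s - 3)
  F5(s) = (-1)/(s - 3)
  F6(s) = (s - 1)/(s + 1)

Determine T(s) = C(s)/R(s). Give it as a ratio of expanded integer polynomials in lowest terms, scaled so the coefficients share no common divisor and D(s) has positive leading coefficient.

Step 1: parallel reduction of F1, F2, F3, F4 -> (6*s^3 - 3*s^2 - 16*s + 17)/(6*s^2 - 6)
Step 2: combine F5, F6 in parallel -> (s^2 - 5*s + 2)/(s^2 - 2*s - 3)
Step 3: multiply (F1+F2+F3+F4), (F5+F6) (series): this yields T(s), and no further normalization is needed

Final answer: (6*s^5 - 33*s^4 + 11*s^3 + 91*s^2 - 117*s + 34)/(6*s^4 - 12*s^3 - 24*s^2 + 12*s + 18)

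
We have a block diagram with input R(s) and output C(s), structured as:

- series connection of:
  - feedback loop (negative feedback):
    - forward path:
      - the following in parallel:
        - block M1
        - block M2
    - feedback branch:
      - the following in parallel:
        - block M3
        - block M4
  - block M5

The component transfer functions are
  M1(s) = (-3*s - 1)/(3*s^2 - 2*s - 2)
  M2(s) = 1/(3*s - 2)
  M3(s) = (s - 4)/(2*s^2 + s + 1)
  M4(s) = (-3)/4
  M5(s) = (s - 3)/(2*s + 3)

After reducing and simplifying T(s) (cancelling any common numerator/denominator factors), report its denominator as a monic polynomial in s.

[1] sum the parallel branches M1, M2, giving (-6*s^2 + s)/(9*s^3 - 12*s^2 - 2*s + 4)
[2] add M3, M4 (parallel), giving (-6*s^2 + s - 19)/(8*s^2 + 4*s + 4)
[3] reduce the feedback loop with forward (M1+M2) and return (M3+M4), giving (-48*s^4 - 16*s^3 - 20*s^2 + 4*s)/(72*s^5 - 24*s^4 - 40*s^3 + 91*s^2 - 11*s + 16)
[4] cascade [(M1+M2)/(1+(M1+M2)*(M3+M4))], M5, giving (-48*s^5 + 128*s^4 + 28*s^3 + 64*s^2 - 12*s)/(144*s^6 + 168*s^5 - 152*s^4 + 62*s^3 + 251*s^2 - s + 48)
That last expression is T(s), already simplified. Scaling its denominator by 1/144 (the reciprocal of the leading coefficient) yields the monic denominator.

Hence the answer: s^6 + 7*s^5/6 - 19*s^4/18 + 31*s^3/72 + 251*s^2/144 - s/144 + 1/3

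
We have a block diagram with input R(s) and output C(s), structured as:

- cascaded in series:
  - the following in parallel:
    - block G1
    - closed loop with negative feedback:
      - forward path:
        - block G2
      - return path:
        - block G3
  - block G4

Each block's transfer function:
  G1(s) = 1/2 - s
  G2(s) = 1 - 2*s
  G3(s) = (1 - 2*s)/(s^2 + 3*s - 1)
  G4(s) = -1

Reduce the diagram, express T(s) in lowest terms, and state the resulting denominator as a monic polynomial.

The answer is s^2 - s/5.

Reasoning:
Step 1 - apply the feedback formula to G2, G3 = (-2*s^3 - 5*s^2 + 5*s - 1)/(5*s^2 - s)
Step 2 - sum the parallel branches G1, [G2/(1+G2*G3)] = (-14*s^3 - 3*s^2 + 9*s - 2)/(10*s^2 - 2*s)
Step 3 - combine (G1+[G2/(1+G2*G3)]), G4 in series = (14*s^3 + 3*s^2 - 9*s + 2)/(10*s^2 - 2*s)
The result of step 3 is T(s) in lowest terms. Its denominator has leading coefficient 10; dividing the denominator through by 10 makes it monic.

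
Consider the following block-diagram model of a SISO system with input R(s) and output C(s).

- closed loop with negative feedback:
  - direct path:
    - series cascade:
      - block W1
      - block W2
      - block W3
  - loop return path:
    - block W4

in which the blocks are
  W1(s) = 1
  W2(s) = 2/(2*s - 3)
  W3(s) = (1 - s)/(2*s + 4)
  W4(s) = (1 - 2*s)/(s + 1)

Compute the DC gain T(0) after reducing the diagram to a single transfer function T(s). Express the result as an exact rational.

(1) multiply W1, W2, W3 (series); result (1 - s)/(2*s^2 + s - 6)
(2) apply the feedback formula to (W1*W2*W3), W4; result (1 - s^2)/(2*s^3 + 5*s^2 - 8*s - 5)
The step-2 result is T(s). Setting s = 0: T(0) = 1/(-5) = -1/5.

Final answer: -1/5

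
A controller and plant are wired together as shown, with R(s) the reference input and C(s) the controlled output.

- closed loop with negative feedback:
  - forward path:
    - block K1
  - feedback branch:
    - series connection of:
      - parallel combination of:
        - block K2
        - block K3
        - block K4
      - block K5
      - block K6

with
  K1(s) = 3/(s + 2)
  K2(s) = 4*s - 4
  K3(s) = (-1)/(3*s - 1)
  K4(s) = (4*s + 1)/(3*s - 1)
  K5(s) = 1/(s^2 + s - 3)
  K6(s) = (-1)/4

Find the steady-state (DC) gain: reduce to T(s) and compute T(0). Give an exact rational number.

Step 1: parallel reduction of K2, K3, K4 gives (12*s^2 - 12*s + 4)/(3*s - 1)
Step 2: combine (K2+K3+K4), K5, K6 in series gives (-3*s^2 + 3*s - 1)/(3*s^3 + 2*s^2 - 10*s + 3)
Step 3: collapse the loop (K1 forward, ((K2+K3+K4)*K5*K6) return) gives (9*s^3 + 6*s^2 - 30*s + 9)/(3*s^4 + 8*s^3 - 15*s^2 - 8*s + 3)
Evaluating the step-3 result (the overall T(s)) at s = 0 gives T(0) = 9/3 = 3.

Final answer: 3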